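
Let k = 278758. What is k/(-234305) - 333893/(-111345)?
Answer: 9438897971/5217738045 ≈ 1.8090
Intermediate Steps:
k/(-234305) - 333893/(-111345) = 278758/(-234305) - 333893/(-111345) = 278758*(-1/234305) - 333893*(-1/111345) = -278758/234305 + 333893/111345 = 9438897971/5217738045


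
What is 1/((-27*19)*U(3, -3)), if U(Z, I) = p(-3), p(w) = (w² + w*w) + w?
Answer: -1/7695 ≈ -0.00012995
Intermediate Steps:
p(w) = w + 2*w² (p(w) = (w² + w²) + w = 2*w² + w = w + 2*w²)
U(Z, I) = 15 (U(Z, I) = -3*(1 + 2*(-3)) = -3*(1 - 6) = -3*(-5) = 15)
1/((-27*19)*U(3, -3)) = 1/(-27*19*15) = 1/(-513*15) = 1/(-7695) = -1/7695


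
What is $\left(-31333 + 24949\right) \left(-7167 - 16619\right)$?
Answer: $151849824$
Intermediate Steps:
$\left(-31333 + 24949\right) \left(-7167 - 16619\right) = \left(-6384\right) \left(-23786\right) = 151849824$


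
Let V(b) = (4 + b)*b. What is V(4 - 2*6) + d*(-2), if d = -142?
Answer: 316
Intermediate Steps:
V(b) = b*(4 + b)
V(4 - 2*6) + d*(-2) = (4 - 2*6)*(4 + (4 - 2*6)) - 142*(-2) = (4 - 12)*(4 + (4 - 12)) + 284 = -8*(4 - 8) + 284 = -8*(-4) + 284 = 32 + 284 = 316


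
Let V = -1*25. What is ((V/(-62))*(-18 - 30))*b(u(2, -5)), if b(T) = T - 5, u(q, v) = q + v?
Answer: 4800/31 ≈ 154.84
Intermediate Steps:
V = -25
b(T) = -5 + T
((V/(-62))*(-18 - 30))*b(u(2, -5)) = ((-25/(-62))*(-18 - 30))*(-5 + (2 - 5)) = (-25*(-1/62)*(-48))*(-5 - 3) = ((25/62)*(-48))*(-8) = -600/31*(-8) = 4800/31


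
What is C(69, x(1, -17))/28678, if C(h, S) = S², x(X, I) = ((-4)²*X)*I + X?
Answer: 73441/28678 ≈ 2.5609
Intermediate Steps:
x(X, I) = X + 16*I*X (x(X, I) = (16*X)*I + X = 16*I*X + X = X + 16*I*X)
C(69, x(1, -17))/28678 = (1*(1 + 16*(-17)))²/28678 = (1*(1 - 272))²*(1/28678) = (1*(-271))²*(1/28678) = (-271)²*(1/28678) = 73441*(1/28678) = 73441/28678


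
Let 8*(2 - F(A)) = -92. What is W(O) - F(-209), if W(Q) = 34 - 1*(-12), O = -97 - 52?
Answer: 65/2 ≈ 32.500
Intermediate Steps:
F(A) = 27/2 (F(A) = 2 - ⅛*(-92) = 2 + 23/2 = 27/2)
O = -149
W(Q) = 46 (W(Q) = 34 + 12 = 46)
W(O) - F(-209) = 46 - 1*27/2 = 46 - 27/2 = 65/2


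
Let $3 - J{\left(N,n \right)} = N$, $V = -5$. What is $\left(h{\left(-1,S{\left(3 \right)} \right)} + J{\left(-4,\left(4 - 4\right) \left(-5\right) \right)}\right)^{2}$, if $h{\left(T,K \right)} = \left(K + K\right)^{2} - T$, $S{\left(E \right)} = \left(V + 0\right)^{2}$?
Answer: $6290064$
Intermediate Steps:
$J{\left(N,n \right)} = 3 - N$
$S{\left(E \right)} = 25$ ($S{\left(E \right)} = \left(-5 + 0\right)^{2} = \left(-5\right)^{2} = 25$)
$h{\left(T,K \right)} = - T + 4 K^{2}$ ($h{\left(T,K \right)} = \left(2 K\right)^{2} - T = 4 K^{2} - T = - T + 4 K^{2}$)
$\left(h{\left(-1,S{\left(3 \right)} \right)} + J{\left(-4,\left(4 - 4\right) \left(-5\right) \right)}\right)^{2} = \left(\left(\left(-1\right) \left(-1\right) + 4 \cdot 25^{2}\right) + \left(3 - -4\right)\right)^{2} = \left(\left(1 + 4 \cdot 625\right) + \left(3 + 4\right)\right)^{2} = \left(\left(1 + 2500\right) + 7\right)^{2} = \left(2501 + 7\right)^{2} = 2508^{2} = 6290064$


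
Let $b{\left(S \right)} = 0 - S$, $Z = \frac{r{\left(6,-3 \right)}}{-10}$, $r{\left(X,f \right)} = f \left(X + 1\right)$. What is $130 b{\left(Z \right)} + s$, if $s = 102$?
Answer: $-171$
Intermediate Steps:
$r{\left(X,f \right)} = f \left(1 + X\right)$
$Z = \frac{21}{10}$ ($Z = \frac{\left(-3\right) \left(1 + 6\right)}{-10} = \left(-3\right) 7 \left(- \frac{1}{10}\right) = \left(-21\right) \left(- \frac{1}{10}\right) = \frac{21}{10} \approx 2.1$)
$b{\left(S \right)} = - S$
$130 b{\left(Z \right)} + s = 130 \left(\left(-1\right) \frac{21}{10}\right) + 102 = 130 \left(- \frac{21}{10}\right) + 102 = -273 + 102 = -171$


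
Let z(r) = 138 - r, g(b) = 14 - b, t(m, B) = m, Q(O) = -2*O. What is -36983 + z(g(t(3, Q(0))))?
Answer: -36856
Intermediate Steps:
-36983 + z(g(t(3, Q(0)))) = -36983 + (138 - (14 - 1*3)) = -36983 + (138 - (14 - 3)) = -36983 + (138 - 1*11) = -36983 + (138 - 11) = -36983 + 127 = -36856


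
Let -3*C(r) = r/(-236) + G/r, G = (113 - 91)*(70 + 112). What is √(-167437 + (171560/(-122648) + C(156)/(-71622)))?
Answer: I*√175684298824475297392736879/32392088019 ≈ 409.19*I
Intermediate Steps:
G = 4004 (G = 22*182 = 4004)
C(r) = -4004/(3*r) + r/708 (C(r) = -(r/(-236) + 4004/r)/3 = -(r*(-1/236) + 4004/r)/3 = -(-r/236 + 4004/r)/3 = -(4004/r - r/236)/3 = -4004/(3*r) + r/708)
√(-167437 + (171560/(-122648) + C(156)/(-71622))) = √(-167437 + (171560/(-122648) + ((1/708)*(-944944 + 156²)/156)/(-71622))) = √(-167437 + (171560*(-1/122648) + ((1/708)*(1/156)*(-944944 + 24336))*(-1/71622))) = √(-167437 + (-21445/15331 + ((1/708)*(1/156)*(-920608))*(-1/71622))) = √(-167437 + (-21445/15331 - 4426/531*(-1/71622))) = √(-167437 + (-21445/15331 + 2213/19015641)) = √(-167437 - 407756493742/291528792171) = √(-48813114131229469/291528792171) = I*√175684298824475297392736879/32392088019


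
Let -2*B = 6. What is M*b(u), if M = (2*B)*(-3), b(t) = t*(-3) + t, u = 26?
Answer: -936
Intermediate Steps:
B = -3 (B = -½*6 = -3)
b(t) = -2*t (b(t) = -3*t + t = -2*t)
M = 18 (M = (2*(-3))*(-3) = -6*(-3) = 18)
M*b(u) = 18*(-2*26) = 18*(-52) = -936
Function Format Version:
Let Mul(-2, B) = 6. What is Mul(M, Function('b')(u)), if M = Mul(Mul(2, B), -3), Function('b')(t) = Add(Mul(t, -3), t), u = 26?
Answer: -936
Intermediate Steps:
B = -3 (B = Mul(Rational(-1, 2), 6) = -3)
Function('b')(t) = Mul(-2, t) (Function('b')(t) = Add(Mul(-3, t), t) = Mul(-2, t))
M = 18 (M = Mul(Mul(2, -3), -3) = Mul(-6, -3) = 18)
Mul(M, Function('b')(u)) = Mul(18, Mul(-2, 26)) = Mul(18, -52) = -936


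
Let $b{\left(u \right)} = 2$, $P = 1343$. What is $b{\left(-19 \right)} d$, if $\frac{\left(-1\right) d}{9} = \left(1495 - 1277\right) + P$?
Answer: $-28098$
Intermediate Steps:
$d = -14049$ ($d = - 9 \left(\left(1495 - 1277\right) + 1343\right) = - 9 \left(218 + 1343\right) = \left(-9\right) 1561 = -14049$)
$b{\left(-19 \right)} d = 2 \left(-14049\right) = -28098$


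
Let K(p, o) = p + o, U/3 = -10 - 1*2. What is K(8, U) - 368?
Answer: -396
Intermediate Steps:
U = -36 (U = 3*(-10 - 1*2) = 3*(-10 - 2) = 3*(-12) = -36)
K(p, o) = o + p
K(8, U) - 368 = (-36 + 8) - 368 = -28 - 368 = -396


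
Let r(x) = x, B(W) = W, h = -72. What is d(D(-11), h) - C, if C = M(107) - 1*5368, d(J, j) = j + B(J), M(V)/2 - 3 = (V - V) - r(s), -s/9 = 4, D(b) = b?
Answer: 5207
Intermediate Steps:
s = -36 (s = -9*4 = -36)
M(V) = 78 (M(V) = 6 + 2*((V - V) - 1*(-36)) = 6 + 2*(0 + 36) = 6 + 2*36 = 6 + 72 = 78)
d(J, j) = J + j (d(J, j) = j + J = J + j)
C = -5290 (C = 78 - 1*5368 = 78 - 5368 = -5290)
d(D(-11), h) - C = (-11 - 72) - 1*(-5290) = -83 + 5290 = 5207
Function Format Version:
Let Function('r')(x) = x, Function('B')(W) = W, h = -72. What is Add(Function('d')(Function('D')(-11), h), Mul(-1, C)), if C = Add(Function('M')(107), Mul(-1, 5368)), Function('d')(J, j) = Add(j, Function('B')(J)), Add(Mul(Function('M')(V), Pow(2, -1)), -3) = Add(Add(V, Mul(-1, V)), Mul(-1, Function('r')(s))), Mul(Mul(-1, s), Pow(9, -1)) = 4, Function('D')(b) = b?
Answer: 5207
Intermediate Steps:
s = -36 (s = Mul(-9, 4) = -36)
Function('M')(V) = 78 (Function('M')(V) = Add(6, Mul(2, Add(Add(V, Mul(-1, V)), Mul(-1, -36)))) = Add(6, Mul(2, Add(0, 36))) = Add(6, Mul(2, 36)) = Add(6, 72) = 78)
Function('d')(J, j) = Add(J, j) (Function('d')(J, j) = Add(j, J) = Add(J, j))
C = -5290 (C = Add(78, Mul(-1, 5368)) = Add(78, -5368) = -5290)
Add(Function('d')(Function('D')(-11), h), Mul(-1, C)) = Add(Add(-11, -72), Mul(-1, -5290)) = Add(-83, 5290) = 5207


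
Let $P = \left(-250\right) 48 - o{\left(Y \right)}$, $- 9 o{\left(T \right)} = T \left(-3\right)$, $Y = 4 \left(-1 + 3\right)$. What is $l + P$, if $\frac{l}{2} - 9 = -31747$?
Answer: $- \frac{226436}{3} \approx -75479.0$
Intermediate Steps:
$l = -63476$ ($l = 18 + 2 \left(-31747\right) = 18 - 63494 = -63476$)
$Y = 8$ ($Y = 4 \cdot 2 = 8$)
$o{\left(T \right)} = \frac{T}{3}$ ($o{\left(T \right)} = - \frac{T \left(-3\right)}{9} = - \frac{\left(-3\right) T}{9} = \frac{T}{3}$)
$P = - \frac{36008}{3}$ ($P = \left(-250\right) 48 - \frac{1}{3} \cdot 8 = -12000 - \frac{8}{3} = - \frac{36008}{3} \approx -12003.0$)
$l + P = -63476 - \frac{36008}{3} = - \frac{226436}{3}$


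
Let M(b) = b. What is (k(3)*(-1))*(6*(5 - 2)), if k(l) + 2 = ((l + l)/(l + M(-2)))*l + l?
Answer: -342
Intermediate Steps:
k(l) = -2 + l + 2*l²/(-2 + l) (k(l) = -2 + (((l + l)/(l - 2))*l + l) = -2 + (((2*l)/(-2 + l))*l + l) = -2 + ((2*l/(-2 + l))*l + l) = -2 + (2*l²/(-2 + l) + l) = -2 + (l + 2*l²/(-2 + l)) = -2 + l + 2*l²/(-2 + l))
(k(3)*(-1))*(6*(5 - 2)) = (((4 - 4*3 + 3*3²)/(-2 + 3))*(-1))*(6*(5 - 2)) = (((4 - 12 + 3*9)/1)*(-1))*(6*3) = ((1*(4 - 12 + 27))*(-1))*18 = ((1*19)*(-1))*18 = (19*(-1))*18 = -19*18 = -342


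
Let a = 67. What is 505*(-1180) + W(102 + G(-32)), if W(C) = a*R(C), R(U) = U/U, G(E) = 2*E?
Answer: -595833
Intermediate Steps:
R(U) = 1
W(C) = 67 (W(C) = 67*1 = 67)
505*(-1180) + W(102 + G(-32)) = 505*(-1180) + 67 = -595900 + 67 = -595833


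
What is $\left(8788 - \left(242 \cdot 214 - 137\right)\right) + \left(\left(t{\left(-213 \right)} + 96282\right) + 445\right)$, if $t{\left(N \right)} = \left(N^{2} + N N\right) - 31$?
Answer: $144571$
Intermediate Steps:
$t{\left(N \right)} = -31 + 2 N^{2}$ ($t{\left(N \right)} = \left(N^{2} + N^{2}\right) - 31 = 2 N^{2} - 31 = -31 + 2 N^{2}$)
$\left(8788 - \left(242 \cdot 214 - 137\right)\right) + \left(\left(t{\left(-213 \right)} + 96282\right) + 445\right) = \left(8788 - \left(242 \cdot 214 - 137\right)\right) + \left(\left(\left(-31 + 2 \left(-213\right)^{2}\right) + 96282\right) + 445\right) = \left(8788 - \left(51788 - 137\right)\right) + \left(\left(\left(-31 + 2 \cdot 45369\right) + 96282\right) + 445\right) = \left(8788 - 51651\right) + \left(\left(\left(-31 + 90738\right) + 96282\right) + 445\right) = \left(8788 - 51651\right) + \left(\left(90707 + 96282\right) + 445\right) = -42863 + \left(186989 + 445\right) = -42863 + 187434 = 144571$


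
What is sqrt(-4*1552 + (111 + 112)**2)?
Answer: sqrt(43521) ≈ 208.62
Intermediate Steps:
sqrt(-4*1552 + (111 + 112)**2) = sqrt(-6208 + 223**2) = sqrt(-6208 + 49729) = sqrt(43521)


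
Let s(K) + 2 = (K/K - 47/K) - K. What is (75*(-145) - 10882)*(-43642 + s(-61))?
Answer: 57840005435/61 ≈ 9.4820e+8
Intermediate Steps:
s(K) = -1 - K - 47/K (s(K) = -2 + ((K/K - 47/K) - K) = -2 + ((1 - 47/K) - K) = -2 + (1 - K - 47/K) = -1 - K - 47/K)
(75*(-145) - 10882)*(-43642 + s(-61)) = (75*(-145) - 10882)*(-43642 + (-1 - 1*(-61) - 47/(-61))) = (-10875 - 10882)*(-43642 + (-1 + 61 - 47*(-1/61))) = -21757*(-43642 + (-1 + 61 + 47/61)) = -21757*(-43642 + 3707/61) = -21757*(-2658455/61) = 57840005435/61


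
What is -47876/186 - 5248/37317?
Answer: -297927470/1156827 ≈ -257.54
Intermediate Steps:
-47876/186 - 5248/37317 = -47876*1/186 - 5248*1/37317 = -23938/93 - 5248/37317 = -297927470/1156827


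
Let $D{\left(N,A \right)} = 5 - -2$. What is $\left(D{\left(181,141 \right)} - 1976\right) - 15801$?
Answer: $-17770$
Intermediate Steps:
$D{\left(N,A \right)} = 7$ ($D{\left(N,A \right)} = 5 + 2 = 7$)
$\left(D{\left(181,141 \right)} - 1976\right) - 15801 = \left(7 - 1976\right) - 15801 = -1969 - 15801 = -17770$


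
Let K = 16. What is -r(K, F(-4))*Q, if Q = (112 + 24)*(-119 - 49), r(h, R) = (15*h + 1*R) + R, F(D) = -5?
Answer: 5255040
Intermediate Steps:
r(h, R) = 2*R + 15*h (r(h, R) = (15*h + R) + R = (R + 15*h) + R = 2*R + 15*h)
Q = -22848 (Q = 136*(-168) = -22848)
-r(K, F(-4))*Q = -(2*(-5) + 15*16)*(-22848) = -(-10 + 240)*(-22848) = -230*(-22848) = -1*(-5255040) = 5255040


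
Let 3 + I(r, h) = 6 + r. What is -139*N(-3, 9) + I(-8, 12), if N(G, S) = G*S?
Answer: 3748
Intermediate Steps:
I(r, h) = 3 + r (I(r, h) = -3 + (6 + r) = 3 + r)
-139*N(-3, 9) + I(-8, 12) = -(-417)*9 + (3 - 8) = -139*(-27) - 5 = 3753 - 5 = 3748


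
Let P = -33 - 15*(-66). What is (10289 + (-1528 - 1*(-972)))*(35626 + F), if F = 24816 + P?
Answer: 597596467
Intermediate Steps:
P = 957 (P = -33 + 990 = 957)
F = 25773 (F = 24816 + 957 = 25773)
(10289 + (-1528 - 1*(-972)))*(35626 + F) = (10289 + (-1528 - 1*(-972)))*(35626 + 25773) = (10289 + (-1528 + 972))*61399 = (10289 - 556)*61399 = 9733*61399 = 597596467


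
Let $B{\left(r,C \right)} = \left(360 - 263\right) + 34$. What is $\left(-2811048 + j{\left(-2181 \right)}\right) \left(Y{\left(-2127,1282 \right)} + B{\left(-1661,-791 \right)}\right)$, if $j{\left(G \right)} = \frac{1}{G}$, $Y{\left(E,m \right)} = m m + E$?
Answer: $- \frac{3354678979524264}{727} \approx -4.6144 \cdot 10^{12}$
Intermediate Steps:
$Y{\left(E,m \right)} = E + m^{2}$ ($Y{\left(E,m \right)} = m^{2} + E = E + m^{2}$)
$B{\left(r,C \right)} = 131$ ($B{\left(r,C \right)} = 97 + 34 = 131$)
$\left(-2811048 + j{\left(-2181 \right)}\right) \left(Y{\left(-2127,1282 \right)} + B{\left(-1661,-791 \right)}\right) = \left(-2811048 + \frac{1}{-2181}\right) \left(\left(-2127 + 1282^{2}\right) + 131\right) = \left(-2811048 - \frac{1}{2181}\right) \left(\left(-2127 + 1643524\right) + 131\right) = - \frac{6130895689 \left(1641397 + 131\right)}{2181} = \left(- \frac{6130895689}{2181}\right) 1641528 = - \frac{3354678979524264}{727}$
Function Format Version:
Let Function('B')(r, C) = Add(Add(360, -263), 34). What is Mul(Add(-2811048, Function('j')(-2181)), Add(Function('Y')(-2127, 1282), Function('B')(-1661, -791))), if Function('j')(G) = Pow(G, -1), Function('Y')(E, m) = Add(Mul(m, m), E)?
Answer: Rational(-3354678979524264, 727) ≈ -4.6144e+12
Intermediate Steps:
Function('Y')(E, m) = Add(E, Pow(m, 2)) (Function('Y')(E, m) = Add(Pow(m, 2), E) = Add(E, Pow(m, 2)))
Function('B')(r, C) = 131 (Function('B')(r, C) = Add(97, 34) = 131)
Mul(Add(-2811048, Function('j')(-2181)), Add(Function('Y')(-2127, 1282), Function('B')(-1661, -791))) = Mul(Add(-2811048, Pow(-2181, -1)), Add(Add(-2127, Pow(1282, 2)), 131)) = Mul(Add(-2811048, Rational(-1, 2181)), Add(Add(-2127, 1643524), 131)) = Mul(Rational(-6130895689, 2181), Add(1641397, 131)) = Mul(Rational(-6130895689, 2181), 1641528) = Rational(-3354678979524264, 727)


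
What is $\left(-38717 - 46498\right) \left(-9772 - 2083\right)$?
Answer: $1010223825$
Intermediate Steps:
$\left(-38717 - 46498\right) \left(-9772 - 2083\right) = \left(-85215\right) \left(-11855\right) = 1010223825$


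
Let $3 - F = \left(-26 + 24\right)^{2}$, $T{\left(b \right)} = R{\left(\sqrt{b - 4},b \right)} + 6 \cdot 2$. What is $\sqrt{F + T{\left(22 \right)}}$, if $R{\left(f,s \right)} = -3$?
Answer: $2 \sqrt{2} \approx 2.8284$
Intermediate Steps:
$T{\left(b \right)} = 9$ ($T{\left(b \right)} = -3 + 6 \cdot 2 = -3 + 12 = 9$)
$F = -1$ ($F = 3 - \left(-26 + 24\right)^{2} = 3 - \left(-2\right)^{2} = 3 - 4 = -1$)
$\sqrt{F + T{\left(22 \right)}} = \sqrt{-1 + 9} = \sqrt{8} = 2 \sqrt{2}$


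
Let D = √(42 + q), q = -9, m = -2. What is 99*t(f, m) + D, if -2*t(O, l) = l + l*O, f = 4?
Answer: 495 + √33 ≈ 500.74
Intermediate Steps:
D = √33 (D = √(42 - 9) = √33 ≈ 5.7446)
t(O, l) = -l/2 - O*l/2 (t(O, l) = -(l + l*O)/2 = -(l + O*l)/2 = -l/2 - O*l/2)
99*t(f, m) + D = 99*(-½*(-2)*(1 + 4)) + √33 = 99*(-½*(-2)*5) + √33 = 99*5 + √33 = 495 + √33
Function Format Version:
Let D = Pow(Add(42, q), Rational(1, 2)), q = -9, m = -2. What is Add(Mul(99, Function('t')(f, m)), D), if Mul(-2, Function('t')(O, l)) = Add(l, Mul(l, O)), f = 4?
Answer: Add(495, Pow(33, Rational(1, 2))) ≈ 500.74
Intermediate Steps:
D = Pow(33, Rational(1, 2)) (D = Pow(Add(42, -9), Rational(1, 2)) = Pow(33, Rational(1, 2)) ≈ 5.7446)
Function('t')(O, l) = Add(Mul(Rational(-1, 2), l), Mul(Rational(-1, 2), O, l)) (Function('t')(O, l) = Mul(Rational(-1, 2), Add(l, Mul(l, O))) = Mul(Rational(-1, 2), Add(l, Mul(O, l))) = Add(Mul(Rational(-1, 2), l), Mul(Rational(-1, 2), O, l)))
Add(Mul(99, Function('t')(f, m)), D) = Add(Mul(99, Mul(Rational(-1, 2), -2, Add(1, 4))), Pow(33, Rational(1, 2))) = Add(Mul(99, Mul(Rational(-1, 2), -2, 5)), Pow(33, Rational(1, 2))) = Add(Mul(99, 5), Pow(33, Rational(1, 2))) = Add(495, Pow(33, Rational(1, 2)))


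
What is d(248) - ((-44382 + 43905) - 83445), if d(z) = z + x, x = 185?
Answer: 84355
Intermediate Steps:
d(z) = 185 + z (d(z) = z + 185 = 185 + z)
d(248) - ((-44382 + 43905) - 83445) = (185 + 248) - ((-44382 + 43905) - 83445) = 433 - (-477 - 83445) = 433 - 1*(-83922) = 433 + 83922 = 84355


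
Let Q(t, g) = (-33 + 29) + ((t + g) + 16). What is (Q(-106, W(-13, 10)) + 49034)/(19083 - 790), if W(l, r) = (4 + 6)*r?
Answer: 49040/18293 ≈ 2.6808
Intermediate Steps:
W(l, r) = 10*r
Q(t, g) = 12 + g + t (Q(t, g) = -4 + ((g + t) + 16) = -4 + (16 + g + t) = 12 + g + t)
(Q(-106, W(-13, 10)) + 49034)/(19083 - 790) = ((12 + 10*10 - 106) + 49034)/(19083 - 790) = ((12 + 100 - 106) + 49034)/18293 = (6 + 49034)*(1/18293) = 49040*(1/18293) = 49040/18293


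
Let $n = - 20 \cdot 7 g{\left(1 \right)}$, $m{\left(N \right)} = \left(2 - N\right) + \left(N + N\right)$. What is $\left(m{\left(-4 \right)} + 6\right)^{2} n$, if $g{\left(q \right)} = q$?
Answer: $-2240$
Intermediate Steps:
$m{\left(N \right)} = 2 + N$ ($m{\left(N \right)} = \left(2 - N\right) + 2 N = 2 + N$)
$n = -140$ ($n = - 20 \cdot 7 \cdot 1 = \left(-20\right) 7 = -140$)
$\left(m{\left(-4 \right)} + 6\right)^{2} n = \left(\left(2 - 4\right) + 6\right)^{2} \left(-140\right) = \left(-2 + 6\right)^{2} \left(-140\right) = 4^{2} \left(-140\right) = 16 \left(-140\right) = -2240$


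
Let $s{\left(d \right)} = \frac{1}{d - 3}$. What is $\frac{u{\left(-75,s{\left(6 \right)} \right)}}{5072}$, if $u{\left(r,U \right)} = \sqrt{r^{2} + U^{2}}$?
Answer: $\frac{\sqrt{50626}}{15216} \approx 0.014787$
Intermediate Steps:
$s{\left(d \right)} = \frac{1}{-3 + d}$
$u{\left(r,U \right)} = \sqrt{U^{2} + r^{2}}$
$\frac{u{\left(-75,s{\left(6 \right)} \right)}}{5072} = \frac{\sqrt{\left(\frac{1}{-3 + 6}\right)^{2} + \left(-75\right)^{2}}}{5072} = \sqrt{\left(\frac{1}{3}\right)^{2} + 5625} \cdot \frac{1}{5072} = \sqrt{\frac{1}{9} + 5625} \cdot \frac{1}{5072} = \sqrt{\frac{50626}{9}} \cdot \frac{1}{5072} = \frac{\sqrt{50626}}{3} \cdot \frac{1}{5072} = \frac{\sqrt{50626}}{15216}$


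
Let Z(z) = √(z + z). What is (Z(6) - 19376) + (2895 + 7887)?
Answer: -8594 + 2*√3 ≈ -8590.5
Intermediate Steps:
Z(z) = √2*√z (Z(z) = √(2*z) = √2*√z)
(Z(6) - 19376) + (2895 + 7887) = (√2*√6 - 19376) + (2895 + 7887) = (2*√3 - 19376) + 10782 = (-19376 + 2*√3) + 10782 = -8594 + 2*√3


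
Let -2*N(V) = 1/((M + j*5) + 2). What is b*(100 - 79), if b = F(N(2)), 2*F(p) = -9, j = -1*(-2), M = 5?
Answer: -189/2 ≈ -94.500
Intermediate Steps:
j = 2
N(V) = -1/34 (N(V) = -1/(2*((5 + 2*5) + 2)) = -1/(2*((5 + 10) + 2)) = -1/(2*(15 + 2)) = -½/17 = -½*1/17 = -1/34)
F(p) = -9/2 (F(p) = (½)*(-9) = -9/2)
b = -9/2 ≈ -4.5000
b*(100 - 79) = -9*(100 - 79)/2 = -9/2*21 = -189/2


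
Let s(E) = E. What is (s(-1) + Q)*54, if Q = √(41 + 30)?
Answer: -54 + 54*√71 ≈ 401.01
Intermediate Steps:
Q = √71 ≈ 8.4261
(s(-1) + Q)*54 = (-1 + √71)*54 = -54 + 54*√71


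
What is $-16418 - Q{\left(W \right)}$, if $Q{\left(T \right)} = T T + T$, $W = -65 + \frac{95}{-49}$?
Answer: $- \frac{50017298}{2401} \approx -20832.0$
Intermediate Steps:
$W = - \frac{3280}{49}$ ($W = -65 + 95 \left(- \frac{1}{49}\right) = -65 - \frac{95}{49} = - \frac{3280}{49} \approx -66.939$)
$Q{\left(T \right)} = T + T^{2}$ ($Q{\left(T \right)} = T^{2} + T = T + T^{2}$)
$-16418 - Q{\left(W \right)} = -16418 - - \frac{3280 \left(1 - \frac{3280}{49}\right)}{49} = -16418 - \left(- \frac{3280}{49}\right) \left(- \frac{3231}{49}\right) = -16418 - \frac{10597680}{2401} = - \frac{50017298}{2401}$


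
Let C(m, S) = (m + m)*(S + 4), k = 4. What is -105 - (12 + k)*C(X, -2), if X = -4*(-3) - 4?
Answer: -617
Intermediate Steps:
X = 8 (X = 12 - 4 = 8)
C(m, S) = 2*m*(4 + S) (C(m, S) = (2*m)*(4 + S) = 2*m*(4 + S))
-105 - (12 + k)*C(X, -2) = -105 - (12 + 4)*2*8*(4 - 2) = -105 - 16*2*8*2 = -105 - 16*32 = -105 - 1*512 = -105 - 512 = -617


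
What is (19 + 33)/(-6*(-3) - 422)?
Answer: -13/101 ≈ -0.12871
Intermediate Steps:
(19 + 33)/(-6*(-3) - 422) = 52/(18 - 422) = 52/(-404) = 52*(-1/404) = -13/101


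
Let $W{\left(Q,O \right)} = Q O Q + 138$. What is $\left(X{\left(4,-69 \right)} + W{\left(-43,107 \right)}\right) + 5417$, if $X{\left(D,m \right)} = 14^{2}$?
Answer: $203594$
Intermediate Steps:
$X{\left(D,m \right)} = 196$
$W{\left(Q,O \right)} = 138 + O Q^{2}$ ($W{\left(Q,O \right)} = O Q Q + 138 = O Q^{2} + 138 = 138 + O Q^{2}$)
$\left(X{\left(4,-69 \right)} + W{\left(-43,107 \right)}\right) + 5417 = \left(196 + \left(138 + 107 \left(-43\right)^{2}\right)\right) + 5417 = \left(196 + \left(138 + 107 \cdot 1849\right)\right) + 5417 = \left(196 + \left(138 + 197843\right)\right) + 5417 = \left(196 + 197981\right) + 5417 = 198177 + 5417 = 203594$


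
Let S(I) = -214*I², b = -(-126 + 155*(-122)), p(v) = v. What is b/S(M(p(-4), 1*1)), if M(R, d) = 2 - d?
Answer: -9518/107 ≈ -88.953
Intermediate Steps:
b = 19036 (b = -(-126 - 18910) = -1*(-19036) = 19036)
b/S(M(p(-4), 1*1)) = 19036/((-214*(2 - 1)²)) = 19036/((-214*1²)) = 19036/((-214*1)) = 19036/(-214) = 19036*(-1/214) = -9518/107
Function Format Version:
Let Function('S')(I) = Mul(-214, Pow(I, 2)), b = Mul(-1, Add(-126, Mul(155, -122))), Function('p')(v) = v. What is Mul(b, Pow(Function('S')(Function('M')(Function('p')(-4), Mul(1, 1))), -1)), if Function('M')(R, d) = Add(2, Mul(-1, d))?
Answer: Rational(-9518, 107) ≈ -88.953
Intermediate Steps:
b = 19036 (b = Mul(-1, Add(-126, -18910)) = Mul(-1, -19036) = 19036)
Mul(b, Pow(Function('S')(Function('M')(Function('p')(-4), Mul(1, 1))), -1)) = Mul(19036, Pow(Mul(-214, Pow(Add(2, Mul(-1, Mul(1, 1))), 2)), -1)) = Mul(19036, Pow(Mul(-214, Pow(Add(2, Mul(-1, 1)), 2)), -1)) = Mul(19036, Pow(Mul(-214, Pow(Add(2, -1), 2)), -1)) = Mul(19036, Pow(Mul(-214, Pow(1, 2)), -1)) = Mul(19036, Pow(Mul(-214, 1), -1)) = Mul(19036, Pow(-214, -1)) = Mul(19036, Rational(-1, 214)) = Rational(-9518, 107)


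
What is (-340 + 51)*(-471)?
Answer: 136119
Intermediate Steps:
(-340 + 51)*(-471) = -289*(-471) = 136119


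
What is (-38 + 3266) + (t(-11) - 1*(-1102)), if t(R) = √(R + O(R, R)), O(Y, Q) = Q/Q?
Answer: 4330 + I*√10 ≈ 4330.0 + 3.1623*I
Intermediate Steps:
O(Y, Q) = 1
t(R) = √(1 + R) (t(R) = √(R + 1) = √(1 + R))
(-38 + 3266) + (t(-11) - 1*(-1102)) = (-38 + 3266) + (√(1 - 11) - 1*(-1102)) = 3228 + (√(-10) + 1102) = 3228 + (I*√10 + 1102) = 3228 + (1102 + I*√10) = 4330 + I*√10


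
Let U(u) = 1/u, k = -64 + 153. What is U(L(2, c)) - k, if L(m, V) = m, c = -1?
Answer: -177/2 ≈ -88.500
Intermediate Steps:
k = 89
U(L(2, c)) - k = 1/2 - 1*89 = ½ - 89 = -177/2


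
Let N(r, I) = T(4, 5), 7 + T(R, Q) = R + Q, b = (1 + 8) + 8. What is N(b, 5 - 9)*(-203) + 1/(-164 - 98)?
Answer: -106373/262 ≈ -406.00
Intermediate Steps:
b = 17 (b = 9 + 8 = 17)
T(R, Q) = -7 + Q + R (T(R, Q) = -7 + (R + Q) = -7 + (Q + R) = -7 + Q + R)
N(r, I) = 2 (N(r, I) = -7 + 5 + 4 = 2)
N(b, 5 - 9)*(-203) + 1/(-164 - 98) = 2*(-203) + 1/(-164 - 98) = -406 + 1/(-262) = -406 - 1/262 = -106373/262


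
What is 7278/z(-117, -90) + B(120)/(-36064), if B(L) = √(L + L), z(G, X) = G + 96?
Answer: -2426/7 - √15/9016 ≈ -346.57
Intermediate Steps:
z(G, X) = 96 + G
B(L) = √2*√L (B(L) = √(2*L) = √2*√L)
7278/z(-117, -90) + B(120)/(-36064) = 7278/(96 - 117) + (√2*√120)/(-36064) = 7278/(-21) + (√2*(2*√30))*(-1/36064) = 7278*(-1/21) + (4*√15)*(-1/36064) = -2426/7 - √15/9016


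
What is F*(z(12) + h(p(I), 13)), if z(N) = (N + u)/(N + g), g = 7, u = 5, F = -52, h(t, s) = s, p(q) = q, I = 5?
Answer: -13728/19 ≈ -722.53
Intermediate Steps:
z(N) = (5 + N)/(7 + N) (z(N) = (N + 5)/(N + 7) = (5 + N)/(7 + N))
F*(z(12) + h(p(I), 13)) = -52*((5 + 12)/(7 + 12) + 13) = -52*(17/19 + 13) = -52*264/19 = -13728/19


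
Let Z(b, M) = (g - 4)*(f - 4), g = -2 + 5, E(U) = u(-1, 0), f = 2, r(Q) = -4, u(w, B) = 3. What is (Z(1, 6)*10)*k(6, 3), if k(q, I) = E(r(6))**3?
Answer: 540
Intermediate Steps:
E(U) = 3
g = 3
k(q, I) = 27 (k(q, I) = 3**3 = 27)
Z(b, M) = 2 (Z(b, M) = (3 - 4)*(2 - 4) = -1*(-2) = 2)
(Z(1, 6)*10)*k(6, 3) = (2*10)*27 = 20*27 = 540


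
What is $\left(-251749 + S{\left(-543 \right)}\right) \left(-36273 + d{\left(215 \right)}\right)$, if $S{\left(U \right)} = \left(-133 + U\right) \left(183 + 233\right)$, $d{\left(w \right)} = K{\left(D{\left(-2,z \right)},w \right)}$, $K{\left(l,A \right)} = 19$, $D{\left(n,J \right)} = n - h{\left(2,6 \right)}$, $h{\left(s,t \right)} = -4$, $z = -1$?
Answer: $19322113110$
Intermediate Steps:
$D{\left(n,J \right)} = 4 + n$ ($D{\left(n,J \right)} = n - -4 = n + 4 = 4 + n$)
$d{\left(w \right)} = 19$
$S{\left(U \right)} = -55328 + 416 U$ ($S{\left(U \right)} = \left(-133 + U\right) 416 = -55328 + 416 U$)
$\left(-251749 + S{\left(-543 \right)}\right) \left(-36273 + d{\left(215 \right)}\right) = \left(-251749 + \left(-55328 + 416 \left(-543\right)\right)\right) \left(-36273 + 19\right) = \left(-251749 - 281216\right) \left(-36254\right) = \left(-532965\right) \left(-36254\right) = 19322113110$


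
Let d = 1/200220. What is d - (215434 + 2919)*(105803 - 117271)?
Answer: 501365336684881/200220 ≈ 2.5041e+9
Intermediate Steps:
d = 1/200220 ≈ 4.9945e-6
d - (215434 + 2919)*(105803 - 117271) = 1/200220 - (215434 + 2919)*(105803 - 117271) = 1/200220 - 218353*(-11468) = 1/200220 - 1*(-2504072204) = 1/200220 + 2504072204 = 501365336684881/200220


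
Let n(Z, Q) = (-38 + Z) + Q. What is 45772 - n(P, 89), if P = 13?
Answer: 45708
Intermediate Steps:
n(Z, Q) = -38 + Q + Z
45772 - n(P, 89) = 45772 - (-38 + 89 + 13) = 45772 - 1*64 = 45772 - 64 = 45708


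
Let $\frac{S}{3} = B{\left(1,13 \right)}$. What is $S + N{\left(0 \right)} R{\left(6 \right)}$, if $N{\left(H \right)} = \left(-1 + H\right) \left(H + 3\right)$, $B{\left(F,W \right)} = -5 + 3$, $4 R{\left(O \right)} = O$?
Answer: $- \frac{21}{2} \approx -10.5$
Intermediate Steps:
$R{\left(O \right)} = \frac{O}{4}$
$B{\left(F,W \right)} = -2$
$S = -6$ ($S = 3 \left(-2\right) = -6$)
$N{\left(H \right)} = \left(-1 + H\right) \left(3 + H\right)$
$S + N{\left(0 \right)} R{\left(6 \right)} = -6 + \left(-3 + 0^{2} + 2 \cdot 0\right) \frac{1}{4} \cdot 6 = -6 + \left(-3 + 0 + 0\right) \frac{3}{2} = -6 - \frac{9}{2} = - \frac{21}{2}$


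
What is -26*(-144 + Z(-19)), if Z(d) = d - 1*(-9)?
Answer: 4004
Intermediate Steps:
Z(d) = 9 + d (Z(d) = d + 9 = 9 + d)
-26*(-144 + Z(-19)) = -26*(-144 + (9 - 19)) = -26*(-144 - 10) = -26*(-154) = 4004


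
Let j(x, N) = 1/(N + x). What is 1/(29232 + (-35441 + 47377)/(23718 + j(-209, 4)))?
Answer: 4862189/142133955728 ≈ 3.4209e-5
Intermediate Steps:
1/(29232 + (-35441 + 47377)/(23718 + j(-209, 4))) = 1/(29232 + (-35441 + 47377)/(23718 + 1/(4 - 209))) = 1/(29232 + 11936/(23718 + 1/(-205))) = 1/(29232 + 11936/(23718 - 1/205)) = 1/(29232 + 11936/(4862189/205)) = 1/(29232 + 11936*(205/4862189)) = 1/(29232 + 2446880/4862189) = 1/(142133955728/4862189) = 4862189/142133955728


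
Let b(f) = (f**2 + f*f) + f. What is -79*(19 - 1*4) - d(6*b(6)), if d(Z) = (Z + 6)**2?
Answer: -225861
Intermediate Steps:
b(f) = f + 2*f**2 (b(f) = (f**2 + f**2) + f = 2*f**2 + f = f + 2*f**2)
d(Z) = (6 + Z)**2
-79*(19 - 1*4) - d(6*b(6)) = -79*(19 - 1*4) - (6 + 6*(6*(1 + 2*6)))**2 = -79*(19 - 4) - (6 + 6*(6*(1 + 12)))**2 = -79*15 - (6 + 6*(6*13))**2 = -1185 - (6 + 6*78)**2 = -1185 - (6 + 468)**2 = -1185 - 1*474**2 = -1185 - 1*224676 = -1185 - 224676 = -225861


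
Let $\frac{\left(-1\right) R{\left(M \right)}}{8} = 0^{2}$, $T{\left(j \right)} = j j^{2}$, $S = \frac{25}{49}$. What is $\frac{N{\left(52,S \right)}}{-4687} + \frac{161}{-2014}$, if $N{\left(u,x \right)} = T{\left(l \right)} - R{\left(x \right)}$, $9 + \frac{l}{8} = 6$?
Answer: $\frac{27086929}{9439618} \approx 2.8695$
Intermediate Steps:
$l = -24$ ($l = -72 + 8 \cdot 6 = -72 + 48 = -24$)
$S = \frac{25}{49}$ ($S = 25 \cdot \frac{1}{49} = \frac{25}{49} \approx 0.5102$)
$T{\left(j \right)} = j^{3}$
$R{\left(M \right)} = 0$ ($R{\left(M \right)} = - 8 \cdot 0^{2} = \left(-8\right) 0 = 0$)
$N{\left(u,x \right)} = -13824$ ($N{\left(u,x \right)} = \left(-24\right)^{3} - 0 = -13824 + 0 = -13824$)
$\frac{N{\left(52,S \right)}}{-4687} + \frac{161}{-2014} = - \frac{13824}{-4687} + \frac{161}{-2014} = \left(-13824\right) \left(- \frac{1}{4687}\right) + 161 \left(- \frac{1}{2014}\right) = \frac{13824}{4687} - \frac{161}{2014} = \frac{27086929}{9439618}$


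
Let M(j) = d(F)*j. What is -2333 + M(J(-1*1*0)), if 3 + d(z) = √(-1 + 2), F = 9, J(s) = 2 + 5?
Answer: -2347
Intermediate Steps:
J(s) = 7
d(z) = -2 (d(z) = -3 + √(-1 + 2) = -3 + √1 = -3 + 1 = -2)
M(j) = -2*j
-2333 + M(J(-1*1*0)) = -2333 - 2*7 = -2333 - 14 = -2347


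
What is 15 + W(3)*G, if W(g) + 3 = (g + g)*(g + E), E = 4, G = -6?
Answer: -219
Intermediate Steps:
W(g) = -3 + 2*g*(4 + g) (W(g) = -3 + (g + g)*(g + 4) = -3 + (2*g)*(4 + g) = -3 + 2*g*(4 + g))
15 + W(3)*G = 15 + (-3 + 2*3**2 + 8*3)*(-6) = 15 + (-3 + 2*9 + 24)*(-6) = 15 + (-3 + 18 + 24)*(-6) = 15 + 39*(-6) = 15 - 234 = -219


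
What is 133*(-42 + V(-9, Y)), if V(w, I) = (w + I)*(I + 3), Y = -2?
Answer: -7049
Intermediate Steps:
V(w, I) = (3 + I)*(I + w) (V(w, I) = (I + w)*(3 + I) = (3 + I)*(I + w))
133*(-42 + V(-9, Y)) = 133*(-42 + ((-2)² + 3*(-2) + 3*(-9) - 2*(-9))) = 133*(-42 + (4 - 6 - 27 + 18)) = 133*(-42 - 11) = 133*(-53) = -7049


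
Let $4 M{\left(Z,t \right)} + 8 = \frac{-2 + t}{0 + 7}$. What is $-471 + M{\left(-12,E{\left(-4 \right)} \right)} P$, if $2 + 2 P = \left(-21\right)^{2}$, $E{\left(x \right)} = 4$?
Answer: $- \frac{25041}{28} \approx -894.32$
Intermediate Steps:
$M{\left(Z,t \right)} = - \frac{29}{14} + \frac{t}{28}$ ($M{\left(Z,t \right)} = -2 + \frac{\left(-2 + t\right) \frac{1}{0 + 7}}{4} = -2 + \frac{\left(-2 + t\right) \frac{1}{7}}{4} = -2 + \frac{- \frac{2}{7} + \frac{t}{7}}{4} = -2 + \left(- \frac{1}{14} + \frac{t}{28}\right) = - \frac{29}{14} + \frac{t}{28}$)
$P = \frac{439}{2}$ ($P = -1 + \frac{\left(-21\right)^{2}}{2} = -1 + \frac{1}{2} \cdot 441 = -1 + \frac{441}{2} = \frac{439}{2} \approx 219.5$)
$-471 + M{\left(-12,E{\left(-4 \right)} \right)} P = -471 + \left(- \frac{29}{14} + \frac{1}{28} \cdot 4\right) \frac{439}{2} = -471 + \left(- \frac{29}{14} + \frac{1}{7}\right) \frac{439}{2} = -471 - \frac{11853}{28} = - \frac{25041}{28}$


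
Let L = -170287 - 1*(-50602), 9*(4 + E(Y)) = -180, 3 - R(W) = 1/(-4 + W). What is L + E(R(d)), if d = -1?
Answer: -119709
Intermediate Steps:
R(W) = 3 - 1/(-4 + W)
E(Y) = -24 (E(Y) = -4 + (⅑)*(-180) = -4 - 20 = -24)
L = -119685 (L = -170287 + 50602 = -119685)
L + E(R(d)) = -119685 - 24 = -119709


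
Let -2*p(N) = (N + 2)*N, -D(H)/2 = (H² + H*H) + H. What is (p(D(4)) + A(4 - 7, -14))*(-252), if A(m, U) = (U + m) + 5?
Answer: 638064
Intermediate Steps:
D(H) = -4*H² - 2*H (D(H) = -2*((H² + H*H) + H) = -2*((H² + H²) + H) = -2*(2*H² + H) = -2*(H + 2*H²) = -4*H² - 2*H)
p(N) = -N*(2 + N)/2 (p(N) = -(N + 2)*N/2 = -(2 + N)*N/2 = -N*(2 + N)/2)
A(m, U) = 5 + U + m
(p(D(4)) + A(4 - 7, -14))*(-252) = (-(-2*4*(1 + 2*4))*(2 - 2*4*(1 + 2*4))/2 + (5 - 14 + (4 - 7)))*(-252) = (-(-2*4*(1 + 8))*(2 - 2*4*(1 + 8))/2 + (5 - 14 - 3))*(-252) = (-(-2*4*9)*(2 - 2*4*9)/2 - 12)*(-252) = (-½*(-72)*(2 - 72) - 12)*(-252) = (-½*(-72)*(-70) - 12)*(-252) = (-2520 - 12)*(-252) = -2532*(-252) = 638064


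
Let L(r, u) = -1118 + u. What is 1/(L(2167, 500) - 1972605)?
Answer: -1/1973223 ≈ -5.0678e-7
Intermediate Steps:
1/(L(2167, 500) - 1972605) = 1/((-1118 + 500) - 1972605) = 1/(-618 - 1972605) = 1/(-1973223) = -1/1973223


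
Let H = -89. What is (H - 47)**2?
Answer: 18496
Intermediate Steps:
(H - 47)**2 = (-89 - 47)**2 = (-136)**2 = 18496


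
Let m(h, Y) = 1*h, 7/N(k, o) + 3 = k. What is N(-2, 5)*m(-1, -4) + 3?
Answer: 22/5 ≈ 4.4000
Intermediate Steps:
N(k, o) = 7/(-3 + k)
m(h, Y) = h
N(-2, 5)*m(-1, -4) + 3 = (7/(-3 - 2))*(-1) + 3 = (7/(-5))*(-1) + 3 = (7*(-⅕))*(-1) + 3 = -7/5*(-1) + 3 = 7/5 + 3 = 22/5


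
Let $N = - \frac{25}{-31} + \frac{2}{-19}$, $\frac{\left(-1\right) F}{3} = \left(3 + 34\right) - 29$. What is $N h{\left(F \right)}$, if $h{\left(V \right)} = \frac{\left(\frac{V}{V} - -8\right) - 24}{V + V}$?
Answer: $\frac{2065}{9424} \approx 0.21912$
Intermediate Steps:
$F = -24$ ($F = - 3 \left(\left(3 + 34\right) - 29\right) = - 3 \left(37 - 29\right) = \left(-3\right) 8 = -24$)
$N = \frac{413}{589}$ ($N = \left(-25\right) \left(- \frac{1}{31}\right) + 2 \left(- \frac{1}{19}\right) = \frac{25}{31} - \frac{2}{19} = \frac{413}{589} \approx 0.70119$)
$h{\left(V \right)} = - \frac{15}{2 V}$ ($h{\left(V \right)} = \frac{\left(1 + 8\right) - 24}{2 V} = \left(9 - 24\right) \frac{1}{2 V} = - 15 \frac{1}{2 V} = - \frac{15}{2 V}$)
$N h{\left(F \right)} = \frac{413 \left(- \frac{15}{2 \left(-24\right)}\right)}{589} = \frac{413 \left(\left(- \frac{15}{2}\right) \left(- \frac{1}{24}\right)\right)}{589} = \frac{413}{589} \cdot \frac{5}{16} = \frac{2065}{9424}$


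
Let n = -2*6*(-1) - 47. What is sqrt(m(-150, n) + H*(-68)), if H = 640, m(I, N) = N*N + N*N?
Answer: 37*I*sqrt(30) ≈ 202.66*I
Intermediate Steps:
n = -35 (n = -12*(-1) - 47 = 12 - 47 = -35)
m(I, N) = 2*N**2 (m(I, N) = N**2 + N**2 = 2*N**2)
sqrt(m(-150, n) + H*(-68)) = sqrt(2*(-35)**2 + 640*(-68)) = sqrt(2*1225 - 43520) = sqrt(2450 - 43520) = sqrt(-41070) = 37*I*sqrt(30)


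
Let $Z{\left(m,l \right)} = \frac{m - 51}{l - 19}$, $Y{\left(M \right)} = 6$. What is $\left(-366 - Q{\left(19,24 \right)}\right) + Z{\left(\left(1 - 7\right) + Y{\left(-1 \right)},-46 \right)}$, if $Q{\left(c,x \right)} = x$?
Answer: $- \frac{25299}{65} \approx -389.22$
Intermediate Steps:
$Z{\left(m,l \right)} = \frac{-51 + m}{-19 + l}$
$\left(-366 - Q{\left(19,24 \right)}\right) + Z{\left(\left(1 - 7\right) + Y{\left(-1 \right)},-46 \right)} = \left(-366 - 24\right) + \frac{-51 + \left(\left(1 - 7\right) + 6\right)}{-19 - 46} = \left(-366 - 24\right) + \frac{-51 + \left(\left(1 - 7\right) + 6\right)}{-65} = -390 - \frac{-51 + \left(-6 + 6\right)}{65} = -390 - \frac{-51 + 0}{65} = -390 - - \frac{51}{65} = -390 + \frac{51}{65} = - \frac{25299}{65}$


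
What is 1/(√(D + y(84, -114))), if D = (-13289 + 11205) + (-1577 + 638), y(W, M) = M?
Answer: -I*√3137/3137 ≈ -0.017854*I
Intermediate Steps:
D = -3023 (D = -2084 - 939 = -3023)
1/(√(D + y(84, -114))) = 1/(√(-3023 - 114)) = 1/(√(-3137)) = 1/(I*√3137) = -I*√3137/3137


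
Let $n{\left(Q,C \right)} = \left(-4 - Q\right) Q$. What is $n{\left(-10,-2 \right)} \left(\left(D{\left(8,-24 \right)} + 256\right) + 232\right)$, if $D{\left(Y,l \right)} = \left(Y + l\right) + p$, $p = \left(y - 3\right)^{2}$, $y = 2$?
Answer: $-28380$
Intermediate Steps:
$p = 1$ ($p = \left(2 - 3\right)^{2} = \left(-1\right)^{2} = 1$)
$D{\left(Y,l \right)} = 1 + Y + l$ ($D{\left(Y,l \right)} = \left(Y + l\right) + 1 = 1 + Y + l$)
$n{\left(Q,C \right)} = Q \left(-4 - Q\right)$
$n{\left(-10,-2 \right)} \left(\left(D{\left(8,-24 \right)} + 256\right) + 232\right) = \left(-1\right) \left(-10\right) \left(4 - 10\right) \left(\left(\left(1 + 8 - 24\right) + 256\right) + 232\right) = \left(-1\right) \left(-10\right) \left(-6\right) \left(\left(-15 + 256\right) + 232\right) = - 60 \left(241 + 232\right) = \left(-60\right) 473 = -28380$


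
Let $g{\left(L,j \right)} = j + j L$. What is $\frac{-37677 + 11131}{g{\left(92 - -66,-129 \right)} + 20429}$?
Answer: $\frac{13273}{41} \approx 323.73$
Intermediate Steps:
$g{\left(L,j \right)} = j + L j$
$\frac{-37677 + 11131}{g{\left(92 - -66,-129 \right)} + 20429} = \frac{-37677 + 11131}{- 129 \left(1 + \left(92 - -66\right)\right) + 20429} = - \frac{26546}{- 129 \left(1 + \left(92 + 66\right)\right) + 20429} = - \frac{26546}{- 129 \left(1 + 158\right) + 20429} = - \frac{26546}{\left(-129\right) 159 + 20429} = - \frac{26546}{-20511 + 20429} = - \frac{26546}{-82} = \left(-26546\right) \left(- \frac{1}{82}\right) = \frac{13273}{41}$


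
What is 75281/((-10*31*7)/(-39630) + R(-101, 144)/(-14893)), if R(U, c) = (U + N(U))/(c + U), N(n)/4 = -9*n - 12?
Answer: 191055743022597/125147602 ≈ 1.5266e+6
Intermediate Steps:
N(n) = -48 - 36*n (N(n) = 4*(-9*n - 12) = 4*(-12 - 9*n) = -48 - 36*n)
R(U, c) = (-48 - 35*U)/(U + c) (R(U, c) = (U + (-48 - 36*U))/(c + U) = (-48 - 35*U)/(U + c))
75281/((-10*31*7)/(-39630) + R(-101, 144)/(-14893)) = 75281/((-10*31*7)/(-39630) + ((-48 - 35*(-101))/(-101 + 144))/(-14893)) = 75281/(-310*7*(-1/39630) + ((-48 + 3535)/43)*(-1/14893)) = 75281/(-2170*(-1/39630) + ((1/43)*3487)*(-1/14893)) = 75281/(217/3963 + (3487/43)*(-1/14893)) = 75281/(217/3963 - 3487/640399) = 75281/(125147602/2537901237) = 75281*(2537901237/125147602) = 191055743022597/125147602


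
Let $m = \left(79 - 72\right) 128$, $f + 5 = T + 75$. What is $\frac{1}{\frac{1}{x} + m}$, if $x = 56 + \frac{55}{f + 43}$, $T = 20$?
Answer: $\frac{7503}{6722821} \approx 0.001116$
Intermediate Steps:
$f = 90$ ($f = -5 + \left(20 + 75\right) = -5 + 95 = 90$)
$x = \frac{7503}{133}$ ($x = 56 + \frac{55}{90 + 43} = 56 + \frac{55}{133} = \frac{7503}{133} \approx 56.414$)
$m = 896$ ($m = 7 \cdot 128 = 896$)
$\frac{1}{\frac{1}{x} + m} = \frac{1}{\frac{1}{\frac{7503}{133}} + 896} = \frac{1}{\frac{133}{7503} + 896} = \frac{1}{\frac{6722821}{7503}} = \frac{7503}{6722821}$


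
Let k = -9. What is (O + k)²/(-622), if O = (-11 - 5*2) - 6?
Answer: -648/311 ≈ -2.0836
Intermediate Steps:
O = -27 (O = (-11 - 10) - 6 = -21 - 6 = -27)
(O + k)²/(-622) = (-27 - 9)²/(-622) = (-36)²*(-1/622) = 1296*(-1/622) = -648/311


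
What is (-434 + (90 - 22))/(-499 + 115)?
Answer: 61/64 ≈ 0.95313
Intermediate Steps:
(-434 + (90 - 22))/(-499 + 115) = (-434 + 68)/(-384) = -366*(-1/384) = 61/64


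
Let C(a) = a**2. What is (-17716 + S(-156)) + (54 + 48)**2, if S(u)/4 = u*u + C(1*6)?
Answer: 90176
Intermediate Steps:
S(u) = 144 + 4*u**2 (S(u) = 4*(u*u + (1*6)**2) = 4*(u**2 + 6**2) = 4*(u**2 + 36) = 4*(36 + u**2) = 144 + 4*u**2)
(-17716 + S(-156)) + (54 + 48)**2 = (-17716 + (144 + 4*(-156)**2)) + (54 + 48)**2 = (-17716 + (144 + 4*24336)) + 102**2 = (-17716 + (144 + 97344)) + 10404 = (-17716 + 97488) + 10404 = 79772 + 10404 = 90176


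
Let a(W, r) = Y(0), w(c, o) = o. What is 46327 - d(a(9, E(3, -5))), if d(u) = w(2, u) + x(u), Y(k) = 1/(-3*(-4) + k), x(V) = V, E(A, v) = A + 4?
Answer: 277961/6 ≈ 46327.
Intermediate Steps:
E(A, v) = 4 + A
Y(k) = 1/(12 + k)
a(W, r) = 1/12 (a(W, r) = 1/(12 + 0) = 1/12)
d(u) = 2*u (d(u) = u + u = 2*u)
46327 - d(a(9, E(3, -5))) = 46327 - 2/12 = 46327 - 1*⅙ = 46327 - ⅙ = 277961/6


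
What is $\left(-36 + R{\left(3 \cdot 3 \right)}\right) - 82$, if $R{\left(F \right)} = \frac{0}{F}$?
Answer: $-118$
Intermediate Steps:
$R{\left(F \right)} = 0$
$\left(-36 + R{\left(3 \cdot 3 \right)}\right) - 82 = \left(-36 + 0\right) - 82 = -36 - 82 = -118$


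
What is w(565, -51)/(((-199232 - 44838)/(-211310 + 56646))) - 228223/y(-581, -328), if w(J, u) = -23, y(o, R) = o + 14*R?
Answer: 18650309777/631287055 ≈ 29.543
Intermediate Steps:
w(565, -51)/(((-199232 - 44838)/(-211310 + 56646))) - 228223/y(-581, -328) = -23*(-211310 + 56646)/(-199232 - 44838) - 228223/(-581 + 14*(-328)) = -23/((-244070/(-154664))) - 228223/(-581 - 4592) = -23/((-244070*(-1/154664))) - 228223/(-5173) = -23/122035/77332 - 228223*(-1/5173) = -23*77332/122035 + 228223/5173 = -1778636/122035 + 228223/5173 = 18650309777/631287055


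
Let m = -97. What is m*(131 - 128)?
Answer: -291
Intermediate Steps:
m*(131 - 128) = -97*(131 - 128) = -97*3 = -291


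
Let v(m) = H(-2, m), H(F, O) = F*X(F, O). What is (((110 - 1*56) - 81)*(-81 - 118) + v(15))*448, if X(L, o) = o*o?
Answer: 2205504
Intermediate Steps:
X(L, o) = o²
H(F, O) = F*O²
v(m) = -2*m²
(((110 - 1*56) - 81)*(-81 - 118) + v(15))*448 = (((110 - 1*56) - 81)*(-81 - 118) - 2*15²)*448 = (((110 - 56) - 81)*(-199) - 2*225)*448 = ((54 - 81)*(-199) - 450)*448 = (-27*(-199) - 450)*448 = (5373 - 450)*448 = 4923*448 = 2205504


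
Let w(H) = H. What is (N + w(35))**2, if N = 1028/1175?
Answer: 1776875409/1380625 ≈ 1287.0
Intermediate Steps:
N = 1028/1175 (N = 1028*(1/1175) = 1028/1175 ≈ 0.87489)
(N + w(35))**2 = (1028/1175 + 35)**2 = (42153/1175)**2 = 1776875409/1380625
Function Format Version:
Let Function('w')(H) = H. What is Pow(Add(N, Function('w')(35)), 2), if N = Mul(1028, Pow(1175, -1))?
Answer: Rational(1776875409, 1380625) ≈ 1287.0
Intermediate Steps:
N = Rational(1028, 1175) (N = Mul(1028, Rational(1, 1175)) = Rational(1028, 1175) ≈ 0.87489)
Pow(Add(N, Function('w')(35)), 2) = Pow(Add(Rational(1028, 1175), 35), 2) = Pow(Rational(42153, 1175), 2) = Rational(1776875409, 1380625)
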